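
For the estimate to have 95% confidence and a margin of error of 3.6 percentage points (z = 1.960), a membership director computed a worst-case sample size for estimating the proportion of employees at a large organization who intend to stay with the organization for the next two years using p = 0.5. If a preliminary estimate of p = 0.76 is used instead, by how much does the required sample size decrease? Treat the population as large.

201

Conservative (p = 0.5): n = 1.960² × 0.25 / 0.036² ≈ 741.05 → 742.
Using p = 0.76: p(1−p) = 0.1824, so n = 1.960² × 0.1824 / 0.036² ≈ 540.67 → 541.
Reduction: 742 − 541 = 201.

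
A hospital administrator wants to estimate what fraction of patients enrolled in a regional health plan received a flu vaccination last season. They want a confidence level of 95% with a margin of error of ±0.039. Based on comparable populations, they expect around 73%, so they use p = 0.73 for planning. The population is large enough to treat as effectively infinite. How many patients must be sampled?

For 95% confidence, z = 1.960.
With p = 0.73, p(1−p) = 0.1971.
n = z²·p(1−p)/E² = 1.960² × 0.1971 / 0.039² = 3.8416 × 0.1971 / 0.001521 ≈ 497.82.
Rounding up gives n = 498.

498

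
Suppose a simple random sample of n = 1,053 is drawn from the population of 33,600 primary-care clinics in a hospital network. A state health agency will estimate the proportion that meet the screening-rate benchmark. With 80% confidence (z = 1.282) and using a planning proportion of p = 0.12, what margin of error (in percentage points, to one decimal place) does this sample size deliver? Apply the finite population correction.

Finite-population factor: (N−n)/(N−1) = (33600−1053)/(33600−1) = 0.9687.
SE(p̂) = √[p(1−p)/n · (N−n)/(N−1)] = √[0.1056/1053 × 0.9687] = 0.00986.
E = z × SE = 1.282 × 0.00986 = 0.01264 ≈ 1.3 percentage points.

1.3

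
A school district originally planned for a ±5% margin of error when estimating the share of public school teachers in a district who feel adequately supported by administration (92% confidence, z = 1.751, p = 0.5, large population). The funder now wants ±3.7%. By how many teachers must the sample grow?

253

At ±5%: n = 1.751² × 0.2500 / 0.050² ≈ 306.60 → 307.
At ±3.7%: n = 1.751² × 0.2500 / 0.037² ≈ 559.90 → 560.
Additional respondents: 560 − 307 = 253.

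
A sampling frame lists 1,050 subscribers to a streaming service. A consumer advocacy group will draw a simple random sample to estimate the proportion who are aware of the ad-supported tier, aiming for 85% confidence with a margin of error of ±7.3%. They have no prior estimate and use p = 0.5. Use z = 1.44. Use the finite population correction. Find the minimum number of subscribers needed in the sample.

Unadjusted: n₀ = 1.44² × 0.50 × 0.50 / 0.073² ≈ 97.28, so n₀ = 98.
Finite population correction with N = 1,050: n = n₀ / (1 + (n₀−1)/N) = 98 / (1 + 97/1050) = 98 / 1.0924 ≈ 89.71.
Rounding up, n = 90.

90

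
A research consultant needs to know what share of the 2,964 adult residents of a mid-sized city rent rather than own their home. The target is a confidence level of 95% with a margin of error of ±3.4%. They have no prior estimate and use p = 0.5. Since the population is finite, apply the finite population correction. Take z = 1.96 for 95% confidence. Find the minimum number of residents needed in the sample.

Unadjusted: n₀ = 1.96² × 0.50 × 0.50 / 0.034² ≈ 830.80, so n₀ = 831.
Finite population correction with N = 2,964: n = n₀ / (1 + (n₀−1)/N) = 831 / (1 + 830/2964) = 831 / 1.2800 ≈ 649.21.
Rounding up, n = 650.

650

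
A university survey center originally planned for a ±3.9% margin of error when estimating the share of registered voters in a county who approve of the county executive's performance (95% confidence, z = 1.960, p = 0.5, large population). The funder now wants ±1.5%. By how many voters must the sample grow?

3637

At ±3.9%: n = 1.960² × 0.2500 / 0.039² ≈ 631.43 → 632.
At ±1.5%: n = 1.960² × 0.2500 / 0.015² ≈ 4268.44 → 4269.
Additional respondents: 4269 − 632 = 3637.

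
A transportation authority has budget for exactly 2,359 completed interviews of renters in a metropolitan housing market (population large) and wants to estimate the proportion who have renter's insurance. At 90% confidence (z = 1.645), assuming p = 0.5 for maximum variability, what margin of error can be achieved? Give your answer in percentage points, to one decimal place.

1.7

SE(p̂) = √[p(1−p)/n] = √[0.2500/2359] = 0.01029.
E = z × SE = 1.645 × 0.01029 = 0.01693, or 1.7 percentage points.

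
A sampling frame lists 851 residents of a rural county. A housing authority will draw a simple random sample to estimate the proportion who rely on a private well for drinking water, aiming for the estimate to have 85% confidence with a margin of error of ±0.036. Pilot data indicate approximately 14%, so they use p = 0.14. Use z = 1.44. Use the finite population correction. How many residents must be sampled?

Unadjusted: n₀ = 1.44² × 0.14 × 0.86 / 0.036² ≈ 192.64, so n₀ = 193.
Finite population correction with N = 851: n = n₀ / (1 + (n₀−1)/N) = 193 / (1 + 192/851) = 193 / 1.2256 ≈ 157.47.
Rounding up, n = 158.

158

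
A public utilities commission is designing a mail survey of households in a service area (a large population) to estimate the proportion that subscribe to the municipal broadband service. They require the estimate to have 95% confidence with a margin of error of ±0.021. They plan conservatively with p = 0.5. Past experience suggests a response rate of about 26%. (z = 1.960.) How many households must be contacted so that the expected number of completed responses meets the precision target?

8377

Completed interviews needed: n₀ = 1.960² × 0.2500 / 0.021² ≈ 2177.78 → 2178.
At a 26% response rate, contacts needed = 2178 / 0.26 ≈ 8376.92 → 8377.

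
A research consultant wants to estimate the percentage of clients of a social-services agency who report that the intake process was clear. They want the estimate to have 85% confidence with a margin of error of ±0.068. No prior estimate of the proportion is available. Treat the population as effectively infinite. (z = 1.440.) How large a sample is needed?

113

With no prior estimate, use p = 0.5, giving p(1−p) = 0.25.
n = z²·p(1−p)/E² = 1.440² × 0.2500 / 0.068² = 2.0736 × 0.2500 / 0.004624 ≈ 112.11.
Rounding up gives n = 113.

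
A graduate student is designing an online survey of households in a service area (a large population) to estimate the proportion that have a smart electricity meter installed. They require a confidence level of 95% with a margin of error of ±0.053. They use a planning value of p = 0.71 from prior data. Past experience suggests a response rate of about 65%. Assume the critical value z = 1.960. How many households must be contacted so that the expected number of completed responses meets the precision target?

434

Completed interviews needed: n₀ = 1.960² × 0.2059 / 0.053² ≈ 281.59 → 282.
At a 65% response rate, contacts needed = 282 / 0.65 ≈ 433.85 → 434.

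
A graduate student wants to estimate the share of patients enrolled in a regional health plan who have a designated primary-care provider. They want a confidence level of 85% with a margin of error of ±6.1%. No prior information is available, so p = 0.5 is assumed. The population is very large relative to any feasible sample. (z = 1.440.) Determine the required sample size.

140

With p = 0.5, p(1−p) = 0.25.
n = z²·p(1−p)/E² = 1.440² × 0.2500 / 0.061² = 2.0736 × 0.2500 / 0.003721 ≈ 139.32.
Rounding up gives n = 140.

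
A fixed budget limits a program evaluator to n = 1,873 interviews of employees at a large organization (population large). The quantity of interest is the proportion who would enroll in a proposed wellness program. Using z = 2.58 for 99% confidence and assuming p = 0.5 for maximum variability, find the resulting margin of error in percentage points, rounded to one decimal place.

3.0

SE(p̂) = √[p(1−p)/n] = √[0.2500/1873] = 0.01155.
E = z × SE = 2.58 × 0.01155 = 0.02981, or 3.0 percentage points.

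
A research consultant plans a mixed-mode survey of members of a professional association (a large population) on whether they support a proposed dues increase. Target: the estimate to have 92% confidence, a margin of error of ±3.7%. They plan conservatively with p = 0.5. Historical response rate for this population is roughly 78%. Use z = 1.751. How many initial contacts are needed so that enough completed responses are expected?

718

Completed interviews needed: n₀ = 1.751² × 0.2500 / 0.037² ≈ 559.90 → 560.
At a 78% response rate, contacts needed = 560 / 0.78 ≈ 717.95 → 718.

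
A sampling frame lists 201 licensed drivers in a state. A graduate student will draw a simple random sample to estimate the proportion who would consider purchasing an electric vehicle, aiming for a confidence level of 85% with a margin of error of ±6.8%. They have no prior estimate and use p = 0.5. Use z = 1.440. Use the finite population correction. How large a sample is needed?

Unadjusted: n₀ = 1.440² × 0.50 × 0.50 / 0.068² ≈ 112.11, so n₀ = 113.
Finite population correction with N = 201: n = n₀ / (1 + (n₀−1)/N) = 113 / (1 + 112/201) = 113 / 1.5572 ≈ 72.57.
Rounding up, n = 73.

73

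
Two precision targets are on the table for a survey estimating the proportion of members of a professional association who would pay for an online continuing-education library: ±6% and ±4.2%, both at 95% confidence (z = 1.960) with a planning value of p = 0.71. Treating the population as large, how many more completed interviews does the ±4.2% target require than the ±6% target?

At ±6%: n = 1.960² × 0.2059 / 0.060² ≈ 219.72 → 220.
At ±4.2%: n = 1.960² × 0.2059 / 0.042² ≈ 448.40 → 449.
Additional respondents: 449 − 220 = 229.

229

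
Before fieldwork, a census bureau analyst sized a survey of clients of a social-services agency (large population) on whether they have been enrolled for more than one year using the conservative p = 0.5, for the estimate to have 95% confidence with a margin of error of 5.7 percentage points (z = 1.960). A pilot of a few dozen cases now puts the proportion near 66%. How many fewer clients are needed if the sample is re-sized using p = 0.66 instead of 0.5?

Conservative (p = 0.5): n = 1.960² × 0.25 / 0.057² ≈ 295.60 → 296.
Using p = 0.66: p(1−p) = 0.2244, so n = 1.960² × 0.2244 / 0.057² ≈ 265.33 → 266.
Reduction: 296 − 266 = 30.

30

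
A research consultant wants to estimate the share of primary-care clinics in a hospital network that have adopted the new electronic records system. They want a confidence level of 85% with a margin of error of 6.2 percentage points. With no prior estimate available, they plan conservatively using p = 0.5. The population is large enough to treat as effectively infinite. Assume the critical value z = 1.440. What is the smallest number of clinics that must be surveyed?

135

With p = 0.5, p(1−p) = 0.25.
n = z²·p(1−p)/E² = 1.440² × 0.2500 / 0.062² = 2.0736 × 0.2500 / 0.003844 ≈ 134.86.
Rounding up gives n = 135.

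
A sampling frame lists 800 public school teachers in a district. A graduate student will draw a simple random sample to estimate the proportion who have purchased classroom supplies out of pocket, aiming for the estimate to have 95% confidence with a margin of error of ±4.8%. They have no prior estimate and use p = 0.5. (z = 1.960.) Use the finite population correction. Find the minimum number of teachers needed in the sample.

275

Unadjusted: n₀ = 1.960² × 0.50 × 0.50 / 0.048² ≈ 416.84, so n₀ = 417.
Finite population correction with N = 800: n = n₀ / (1 + (n₀−1)/N) = 417 / (1 + 416/800) = 417 / 1.5200 ≈ 274.34.
Rounding up, n = 275.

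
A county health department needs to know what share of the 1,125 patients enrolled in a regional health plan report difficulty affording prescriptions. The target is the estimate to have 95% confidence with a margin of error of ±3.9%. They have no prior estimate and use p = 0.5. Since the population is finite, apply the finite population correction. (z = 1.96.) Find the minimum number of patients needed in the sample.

405

Unadjusted: n₀ = 1.96² × 0.50 × 0.50 / 0.039² ≈ 631.43, so n₀ = 632.
Finite population correction with N = 1,125: n = n₀ / (1 + (n₀−1)/N) = 632 / (1 + 631/1125) = 632 / 1.5609 ≈ 404.90.
Rounding up, n = 405.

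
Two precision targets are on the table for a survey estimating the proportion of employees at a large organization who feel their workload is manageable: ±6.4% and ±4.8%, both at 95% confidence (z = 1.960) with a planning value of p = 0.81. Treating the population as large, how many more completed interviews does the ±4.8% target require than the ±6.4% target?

112

At ±6.4%: n = 1.960² × 0.1539 / 0.064² ≈ 144.34 → 145.
At ±4.8%: n = 1.960² × 0.1539 / 0.048² ≈ 256.61 → 257.
Additional respondents: 257 − 145 = 112.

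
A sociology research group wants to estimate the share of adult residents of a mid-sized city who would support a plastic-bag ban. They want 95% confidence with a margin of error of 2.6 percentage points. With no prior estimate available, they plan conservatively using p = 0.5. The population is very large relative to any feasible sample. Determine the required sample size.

For 95% confidence, z = 1.96.
With p = 0.5, p(1−p) = 0.25.
n = z²·p(1−p)/E² = 1.96² × 0.2500 / 0.026² = 3.8416 × 0.2500 / 0.000676 ≈ 1420.71.
Rounding up gives n = 1421.

1421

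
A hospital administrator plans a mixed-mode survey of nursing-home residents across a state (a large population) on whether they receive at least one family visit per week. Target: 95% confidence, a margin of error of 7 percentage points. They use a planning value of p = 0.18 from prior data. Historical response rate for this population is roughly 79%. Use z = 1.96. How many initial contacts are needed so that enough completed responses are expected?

Completed interviews needed: n₀ = 1.96² × 0.1476 / 0.070² ≈ 115.72 → 116.
At a 79% response rate, contacts needed = 116 / 0.79 ≈ 146.84 → 147.

147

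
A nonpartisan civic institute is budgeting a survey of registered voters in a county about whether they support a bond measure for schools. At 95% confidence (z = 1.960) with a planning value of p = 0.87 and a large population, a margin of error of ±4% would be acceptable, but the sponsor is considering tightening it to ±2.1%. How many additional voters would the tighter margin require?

At ±4%: n = 1.960² × 0.1131 / 0.040² ≈ 271.55 → 272.
At ±2.1%: n = 1.960² × 0.1131 / 0.021² ≈ 985.23 → 986.
Additional respondents: 986 − 272 = 714.

714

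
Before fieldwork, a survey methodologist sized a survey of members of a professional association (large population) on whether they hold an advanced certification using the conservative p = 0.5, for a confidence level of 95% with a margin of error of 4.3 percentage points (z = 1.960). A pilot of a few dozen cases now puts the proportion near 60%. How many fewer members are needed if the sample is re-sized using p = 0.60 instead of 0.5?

Conservative (p = 0.5): n = 1.960² × 0.25 / 0.043² ≈ 519.42 → 520.
Using p = 0.60: p(1−p) = 0.2400, so n = 1.960² × 0.2400 / 0.043² ≈ 498.64 → 499.
Reduction: 520 − 499 = 21.

21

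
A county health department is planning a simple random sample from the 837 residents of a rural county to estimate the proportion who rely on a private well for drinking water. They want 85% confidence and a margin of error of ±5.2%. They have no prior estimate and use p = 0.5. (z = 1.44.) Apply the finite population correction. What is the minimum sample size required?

157

Unadjusted: n₀ = 1.44² × 0.50 × 0.50 / 0.052² ≈ 191.72, so n₀ = 192.
Finite population correction with N = 837: n = n₀ / (1 + (n₀−1)/N) = 192 / (1 + 191/837) = 192 / 1.2282 ≈ 156.33.
Rounding up, n = 157.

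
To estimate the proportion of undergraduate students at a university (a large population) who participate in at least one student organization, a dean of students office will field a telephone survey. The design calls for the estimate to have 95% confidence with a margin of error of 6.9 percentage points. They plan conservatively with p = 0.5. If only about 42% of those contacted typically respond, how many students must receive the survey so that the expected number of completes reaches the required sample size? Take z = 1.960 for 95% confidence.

481

Completed interviews needed: n₀ = 1.960² × 0.2500 / 0.069² ≈ 201.72 → 202.
At a 42% response rate, contacts needed = 202 / 0.42 ≈ 480.95 → 481.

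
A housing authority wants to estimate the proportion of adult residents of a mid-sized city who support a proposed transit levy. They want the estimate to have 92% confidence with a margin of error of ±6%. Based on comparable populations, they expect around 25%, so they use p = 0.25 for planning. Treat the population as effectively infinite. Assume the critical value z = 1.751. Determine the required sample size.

With p = 0.25, p(1−p) = 0.1875.
n = z²·p(1−p)/E² = 1.751² × 0.1875 / 0.060² = 3.0660 × 0.1875 / 0.003600 ≈ 159.69.
Rounding up gives n = 160.

160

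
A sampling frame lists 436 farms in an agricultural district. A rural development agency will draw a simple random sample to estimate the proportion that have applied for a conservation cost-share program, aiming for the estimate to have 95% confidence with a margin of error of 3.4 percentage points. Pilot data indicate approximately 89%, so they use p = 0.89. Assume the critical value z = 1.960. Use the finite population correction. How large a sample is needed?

187

Unadjusted: n₀ = 1.960² × 0.89 × 0.11 / 0.034² ≈ 325.34, so n₀ = 326.
Finite population correction with N = 436: n = n₀ / (1 + (n₀−1)/N) = 326 / (1 + 325/436) = 326 / 1.7454 ≈ 186.78.
Rounding up, n = 187.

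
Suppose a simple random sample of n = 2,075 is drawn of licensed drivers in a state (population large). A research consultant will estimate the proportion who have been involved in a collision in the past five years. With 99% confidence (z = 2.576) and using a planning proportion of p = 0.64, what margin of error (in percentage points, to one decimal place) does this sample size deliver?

2.7

SE(p̂) = √[p(1−p)/n] = √[0.2304/2075] = 0.01054.
E = z × SE = 2.576 × 0.01054 = 0.02714, or 2.7 percentage points.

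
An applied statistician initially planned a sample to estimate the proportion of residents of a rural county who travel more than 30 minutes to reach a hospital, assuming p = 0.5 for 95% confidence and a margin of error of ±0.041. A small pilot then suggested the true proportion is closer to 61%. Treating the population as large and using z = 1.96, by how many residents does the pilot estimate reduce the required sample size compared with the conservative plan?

28

Conservative (p = 0.5): n = 1.96² × 0.25 / 0.041² ≈ 571.33 → 572.
Using p = 0.61: p(1−p) = 0.2379, so n = 1.96² × 0.2379 / 0.041² ≈ 543.67 → 544.
Reduction: 572 − 544 = 28.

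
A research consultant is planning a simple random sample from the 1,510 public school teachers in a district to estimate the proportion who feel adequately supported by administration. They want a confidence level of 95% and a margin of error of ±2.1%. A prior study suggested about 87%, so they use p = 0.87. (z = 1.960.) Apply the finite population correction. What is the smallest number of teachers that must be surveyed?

Unadjusted: n₀ = 1.960² × 0.87 × 0.13 / 0.021² ≈ 985.23, so n₀ = 986.
Finite population correction with N = 1,510: n = n₀ / (1 + (n₀−1)/N) = 986 / (1 + 985/1510) = 986 / 1.6523 ≈ 596.74.
Rounding up, n = 597.

597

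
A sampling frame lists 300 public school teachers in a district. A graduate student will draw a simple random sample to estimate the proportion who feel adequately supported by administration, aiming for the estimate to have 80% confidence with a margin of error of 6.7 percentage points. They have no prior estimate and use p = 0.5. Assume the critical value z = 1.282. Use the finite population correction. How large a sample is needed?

71

Unadjusted: n₀ = 1.282² × 0.50 × 0.50 / 0.067² ≈ 91.53, so n₀ = 92.
Finite population correction with N = 300: n = n₀ / (1 + (n₀−1)/N) = 92 / (1 + 91/300) = 92 / 1.3033 ≈ 70.59.
Rounding up, n = 71.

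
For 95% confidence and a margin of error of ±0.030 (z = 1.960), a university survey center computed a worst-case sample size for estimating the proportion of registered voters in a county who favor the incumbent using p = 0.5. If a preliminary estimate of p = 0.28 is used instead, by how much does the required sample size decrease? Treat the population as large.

Conservative (p = 0.5): n = 1.960² × 0.25 / 0.030² ≈ 1067.11 → 1068.
Using p = 0.28: p(1−p) = 0.2016, so n = 1.960² × 0.2016 / 0.030² ≈ 860.52 → 861.
Reduction: 1068 − 861 = 207.

207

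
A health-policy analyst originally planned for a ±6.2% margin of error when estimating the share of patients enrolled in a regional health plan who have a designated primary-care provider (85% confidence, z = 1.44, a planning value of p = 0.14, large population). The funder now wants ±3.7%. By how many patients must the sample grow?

118

At ±6.2%: n = 1.44² × 0.1204 / 0.062² ≈ 64.95 → 65.
At ±3.7%: n = 1.44² × 0.1204 / 0.037² ≈ 182.37 → 183.
Additional respondents: 183 − 65 = 118.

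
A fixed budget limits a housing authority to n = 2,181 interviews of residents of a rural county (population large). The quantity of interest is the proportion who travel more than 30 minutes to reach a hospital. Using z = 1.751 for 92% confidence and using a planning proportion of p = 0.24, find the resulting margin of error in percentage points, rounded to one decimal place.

SE(p̂) = √[p(1−p)/n] = √[0.1824/2181] = 0.00915.
E = z × SE = 1.751 × 0.00915 = 0.01601, or 1.6 percentage points.

1.6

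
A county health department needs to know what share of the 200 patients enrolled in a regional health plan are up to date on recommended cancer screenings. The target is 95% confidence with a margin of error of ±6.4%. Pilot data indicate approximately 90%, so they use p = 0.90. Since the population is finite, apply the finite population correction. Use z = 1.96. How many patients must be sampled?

60

Unadjusted: n₀ = 1.96² × 0.90 × 0.10 / 0.064² ≈ 84.41, so n₀ = 85.
Finite population correction with N = 200: n = n₀ / (1 + (n₀−1)/N) = 85 / (1 + 84/200) = 85 / 1.4200 ≈ 59.86.
Rounding up, n = 60.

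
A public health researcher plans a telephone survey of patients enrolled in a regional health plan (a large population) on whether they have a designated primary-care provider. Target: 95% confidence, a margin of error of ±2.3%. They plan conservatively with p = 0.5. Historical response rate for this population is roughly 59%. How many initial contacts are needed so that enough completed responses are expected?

3078

For 95% confidence, z = 1.96.
Completed interviews needed: n₀ = 1.96² × 0.2500 / 0.023² ≈ 1815.50 → 1816.
At a 59% response rate, contacts needed = 1816 / 0.59 ≈ 3077.97 → 3078.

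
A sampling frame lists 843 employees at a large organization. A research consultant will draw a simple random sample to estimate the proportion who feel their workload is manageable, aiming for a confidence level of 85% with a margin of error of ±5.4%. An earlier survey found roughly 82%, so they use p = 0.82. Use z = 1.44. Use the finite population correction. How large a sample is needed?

94

Unadjusted: n₀ = 1.44² × 0.82 × 0.18 / 0.054² ≈ 104.96, so n₀ = 105.
Finite population correction with N = 843: n = n₀ / (1 + (n₀−1)/N) = 105 / (1 + 104/843) = 105 / 1.1234 ≈ 93.47.
Rounding up, n = 94.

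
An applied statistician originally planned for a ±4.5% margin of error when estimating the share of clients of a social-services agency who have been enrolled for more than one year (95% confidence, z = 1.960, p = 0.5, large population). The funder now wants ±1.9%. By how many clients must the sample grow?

At ±4.5%: n = 1.960² × 0.2500 / 0.045² ≈ 474.27 → 475.
At ±1.9%: n = 1.960² × 0.2500 / 0.019² ≈ 2660.39 → 2661.
Additional respondents: 2661 − 475 = 2186.

2186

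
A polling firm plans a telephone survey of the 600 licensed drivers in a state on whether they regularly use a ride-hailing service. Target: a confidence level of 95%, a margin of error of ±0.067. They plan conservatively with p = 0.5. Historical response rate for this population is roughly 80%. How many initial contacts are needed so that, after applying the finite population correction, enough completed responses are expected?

198

For 95% confidence, z = 1.960.
Completed interviews needed (unadjusted): n₀ = 1.960² × 0.2500 / 0.067² ≈ 213.95 → 214.
FPC for N = 600: n = 214 / (1 + 213/600) = 214 / 1.3550 ≈ 157.93 → 158.
At an 80% response rate, contacts needed = 158 / 0.80 ≈ 197.50 → 198.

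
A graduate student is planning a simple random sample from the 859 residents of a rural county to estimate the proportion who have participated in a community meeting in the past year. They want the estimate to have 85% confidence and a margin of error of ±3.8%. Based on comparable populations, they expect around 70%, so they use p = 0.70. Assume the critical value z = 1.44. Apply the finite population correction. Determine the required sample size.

Unadjusted: n₀ = 1.44² × 0.70 × 0.30 / 0.038² ≈ 301.56, so n₀ = 302.
Finite population correction with N = 859: n = n₀ / (1 + (n₀−1)/N) = 302 / (1 + 301/859) = 302 / 1.3504 ≈ 223.64.
Rounding up, n = 224.

224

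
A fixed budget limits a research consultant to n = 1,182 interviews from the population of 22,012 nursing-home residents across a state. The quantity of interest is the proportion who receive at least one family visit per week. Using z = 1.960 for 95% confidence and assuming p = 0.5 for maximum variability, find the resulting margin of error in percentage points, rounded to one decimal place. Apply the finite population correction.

2.8

Finite-population factor: (N−n)/(N−1) = (22012−1182)/(22012−1) = 0.9463.
SE(p̂) = √[p(1−p)/n · (N−n)/(N−1)] = √[0.2500/1182 × 0.9463] = 0.01415.
E = z × SE = 1.960 × 0.01415 = 0.02773 ≈ 2.8 percentage points.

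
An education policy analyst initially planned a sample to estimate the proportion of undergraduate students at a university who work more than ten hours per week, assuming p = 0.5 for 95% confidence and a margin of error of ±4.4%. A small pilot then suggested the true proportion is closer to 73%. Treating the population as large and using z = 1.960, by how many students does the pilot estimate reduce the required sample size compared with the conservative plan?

105

Conservative (p = 0.5): n = 1.960² × 0.25 / 0.044² ≈ 496.07 → 497.
Using p = 0.73: p(1−p) = 0.1971, so n = 1.960² × 0.1971 / 0.044² ≈ 391.11 → 392.
Reduction: 497 − 392 = 105.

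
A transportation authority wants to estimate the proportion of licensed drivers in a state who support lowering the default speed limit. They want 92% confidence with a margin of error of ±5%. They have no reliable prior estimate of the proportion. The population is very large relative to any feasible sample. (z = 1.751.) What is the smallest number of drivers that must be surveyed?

307

With no prior estimate, use p = 0.5, giving p(1−p) = 0.25.
n = z²·p(1−p)/E² = 1.751² × 0.2500 / 0.050² = 3.0660 × 0.2500 / 0.002500 ≈ 306.60.
Rounding up gives n = 307.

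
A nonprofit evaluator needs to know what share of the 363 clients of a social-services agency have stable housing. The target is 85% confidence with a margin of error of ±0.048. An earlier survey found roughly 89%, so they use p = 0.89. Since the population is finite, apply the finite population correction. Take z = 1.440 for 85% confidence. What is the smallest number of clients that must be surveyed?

Unadjusted: n₀ = 1.440² × 0.89 × 0.11 / 0.048² ≈ 88.11, so n₀ = 89.
Finite population correction with N = 363: n = n₀ / (1 + (n₀−1)/N) = 89 / (1 + 88/363) = 89 / 1.2424 ≈ 71.63.
Rounding up, n = 72.

72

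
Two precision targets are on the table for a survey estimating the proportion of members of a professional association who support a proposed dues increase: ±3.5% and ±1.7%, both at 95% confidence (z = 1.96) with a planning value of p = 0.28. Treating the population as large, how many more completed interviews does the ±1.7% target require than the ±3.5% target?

2047

At ±3.5%: n = 1.96² × 0.2016 / 0.035² ≈ 632.22 → 633.
At ±1.7%: n = 1.96² × 0.2016 / 0.017² ≈ 2679.82 → 2680.
Additional respondents: 2680 − 633 = 2047.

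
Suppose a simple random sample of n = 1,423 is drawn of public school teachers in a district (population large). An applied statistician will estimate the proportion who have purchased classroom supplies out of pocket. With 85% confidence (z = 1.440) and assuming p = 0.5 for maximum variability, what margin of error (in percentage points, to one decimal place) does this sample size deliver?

SE(p̂) = √[p(1−p)/n] = √[0.2500/1423] = 0.01325.
E = z × SE = 1.440 × 0.01325 = 0.01909, or 1.9 percentage points.

1.9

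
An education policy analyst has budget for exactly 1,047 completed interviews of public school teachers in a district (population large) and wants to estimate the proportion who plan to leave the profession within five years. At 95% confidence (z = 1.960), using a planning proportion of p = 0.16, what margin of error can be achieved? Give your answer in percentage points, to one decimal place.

SE(p̂) = √[p(1−p)/n] = √[0.1344/1047] = 0.01133.
E = z × SE = 1.960 × 0.01133 = 0.02221, or 2.2 percentage points.

2.2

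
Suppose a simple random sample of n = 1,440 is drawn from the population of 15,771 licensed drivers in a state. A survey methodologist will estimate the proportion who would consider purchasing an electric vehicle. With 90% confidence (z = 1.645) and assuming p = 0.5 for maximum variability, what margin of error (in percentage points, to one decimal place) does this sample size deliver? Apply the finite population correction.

2.1

Finite-population factor: (N−n)/(N−1) = (15771−1440)/(15771−1) = 0.9088.
SE(p̂) = √[p(1−p)/n · (N−n)/(N−1)] = √[0.2500/1440 × 0.9088] = 0.01256.
E = z × SE = 1.645 × 0.01256 = 0.02066 ≈ 2.1 percentage points.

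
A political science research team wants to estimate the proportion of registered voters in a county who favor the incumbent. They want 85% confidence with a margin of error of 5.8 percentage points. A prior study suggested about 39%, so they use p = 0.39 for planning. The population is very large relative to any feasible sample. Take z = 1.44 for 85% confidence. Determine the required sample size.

147

With p = 0.39, p(1−p) = 0.2379.
n = z²·p(1−p)/E² = 1.44² × 0.2379 / 0.058² = 2.0736 × 0.2379 / 0.003364 ≈ 146.64.
Rounding up gives n = 147.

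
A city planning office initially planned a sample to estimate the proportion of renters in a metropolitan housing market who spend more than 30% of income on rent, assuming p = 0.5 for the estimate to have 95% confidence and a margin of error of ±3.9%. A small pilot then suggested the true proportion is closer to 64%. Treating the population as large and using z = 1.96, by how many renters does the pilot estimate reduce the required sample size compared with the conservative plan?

50

Conservative (p = 0.5): n = 1.96² × 0.25 / 0.039² ≈ 631.43 → 632.
Using p = 0.64: p(1−p) = 0.2304, so n = 1.96² × 0.2304 / 0.039² ≈ 581.92 → 582.
Reduction: 632 − 582 = 50.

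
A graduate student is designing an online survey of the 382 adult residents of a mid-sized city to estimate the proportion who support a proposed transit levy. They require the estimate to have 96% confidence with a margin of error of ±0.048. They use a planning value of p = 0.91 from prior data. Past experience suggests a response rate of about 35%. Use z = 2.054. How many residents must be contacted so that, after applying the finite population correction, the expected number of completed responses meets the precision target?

Completed interviews needed (unadjusted): n₀ = 2.054² × 0.0819 / 0.048² ≈ 149.97 → 150.
FPC for N = 382: n = 150 / (1 + 149/382) = 150 / 1.3901 ≈ 107.91 → 108.
At a 35% response rate, contacts needed = 108 / 0.35 ≈ 308.57 → 309.

309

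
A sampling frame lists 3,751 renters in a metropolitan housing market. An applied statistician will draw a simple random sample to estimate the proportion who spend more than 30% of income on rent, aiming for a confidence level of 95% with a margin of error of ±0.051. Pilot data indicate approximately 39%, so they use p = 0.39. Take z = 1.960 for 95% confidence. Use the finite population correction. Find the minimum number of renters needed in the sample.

322

Unadjusted: n₀ = 1.960² × 0.39 × 0.61 / 0.051² ≈ 351.37, so n₀ = 352.
Finite population correction with N = 3,751: n = n₀ / (1 + (n₀−1)/N) = 352 / (1 + 351/3751) = 352 / 1.0936 ≈ 321.88.
Rounding up, n = 322.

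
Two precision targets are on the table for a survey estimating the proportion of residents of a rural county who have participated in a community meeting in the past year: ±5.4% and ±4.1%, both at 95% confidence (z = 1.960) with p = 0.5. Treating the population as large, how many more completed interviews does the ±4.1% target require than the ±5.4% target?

At ±5.4%: n = 1.960² × 0.2500 / 0.054² ≈ 329.36 → 330.
At ±4.1%: n = 1.960² × 0.2500 / 0.041² ≈ 571.33 → 572.
Additional respondents: 572 − 330 = 242.

242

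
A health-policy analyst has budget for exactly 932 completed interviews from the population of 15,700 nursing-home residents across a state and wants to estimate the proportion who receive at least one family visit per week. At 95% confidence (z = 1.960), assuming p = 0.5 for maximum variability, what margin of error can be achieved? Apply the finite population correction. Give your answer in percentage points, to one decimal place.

Finite-population factor: (N−n)/(N−1) = (15700−932)/(15700−1) = 0.9407.
SE(p̂) = √[p(1−p)/n · (N−n)/(N−1)] = √[0.2500/932 × 0.9407] = 0.01588.
E = z × SE = 1.960 × 0.01588 = 0.03113 ≈ 3.1 percentage points.

3.1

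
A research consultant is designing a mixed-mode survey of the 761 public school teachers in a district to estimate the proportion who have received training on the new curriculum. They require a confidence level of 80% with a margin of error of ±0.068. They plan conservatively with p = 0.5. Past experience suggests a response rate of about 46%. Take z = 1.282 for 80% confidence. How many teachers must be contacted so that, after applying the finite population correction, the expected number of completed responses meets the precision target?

Completed interviews needed (unadjusted): n₀ = 1.282² × 0.2500 / 0.068² ≈ 88.86 → 89.
FPC for N = 761: n = 89 / (1 + 88/761) = 89 / 1.1156 ≈ 79.78 → 80.
At a 46% response rate, contacts needed = 80 / 0.46 ≈ 173.91 → 174.

174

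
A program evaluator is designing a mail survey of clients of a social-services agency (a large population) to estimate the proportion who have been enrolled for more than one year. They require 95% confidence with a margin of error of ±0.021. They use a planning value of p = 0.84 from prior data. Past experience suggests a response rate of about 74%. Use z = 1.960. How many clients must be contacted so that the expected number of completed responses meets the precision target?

Completed interviews needed: n₀ = 1.960² × 0.1344 / 0.021² ≈ 1170.77 → 1171.
At a 74% response rate, contacts needed = 1171 / 0.74 ≈ 1582.43 → 1583.

1583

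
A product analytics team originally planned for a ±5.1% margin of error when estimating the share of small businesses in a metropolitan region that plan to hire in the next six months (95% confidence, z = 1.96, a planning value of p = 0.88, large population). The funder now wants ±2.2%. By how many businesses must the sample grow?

At ±5.1%: n = 1.96² × 0.1056 / 0.051² ≈ 155.97 → 156.
At ±2.2%: n = 1.96² × 0.1056 / 0.022² ≈ 838.17 → 839.
Additional respondents: 839 − 156 = 683.

683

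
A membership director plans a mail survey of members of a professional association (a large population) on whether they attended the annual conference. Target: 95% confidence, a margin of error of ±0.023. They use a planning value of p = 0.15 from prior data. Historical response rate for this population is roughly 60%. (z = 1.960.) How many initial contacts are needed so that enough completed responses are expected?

1544

Completed interviews needed: n₀ = 1.960² × 0.1275 / 0.023² ≈ 925.91 → 926.
At a 60% response rate, contacts needed = 926 / 0.60 ≈ 1543.33 → 1544.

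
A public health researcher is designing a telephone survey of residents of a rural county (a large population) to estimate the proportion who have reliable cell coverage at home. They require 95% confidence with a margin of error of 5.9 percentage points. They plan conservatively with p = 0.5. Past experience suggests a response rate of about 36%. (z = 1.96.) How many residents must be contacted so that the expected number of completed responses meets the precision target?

Completed interviews needed: n₀ = 1.96² × 0.2500 / 0.059² ≈ 275.90 → 276.
At a 36% response rate, contacts needed = 276 / 0.36 ≈ 766.67 → 767.

767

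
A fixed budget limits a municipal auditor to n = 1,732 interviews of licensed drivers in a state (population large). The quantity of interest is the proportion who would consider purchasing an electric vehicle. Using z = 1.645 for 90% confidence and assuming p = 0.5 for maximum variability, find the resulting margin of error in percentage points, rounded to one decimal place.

SE(p̂) = √[p(1−p)/n] = √[0.2500/1732] = 0.01201.
E = z × SE = 1.645 × 0.01201 = 0.01976, or 2.0 percentage points.

2.0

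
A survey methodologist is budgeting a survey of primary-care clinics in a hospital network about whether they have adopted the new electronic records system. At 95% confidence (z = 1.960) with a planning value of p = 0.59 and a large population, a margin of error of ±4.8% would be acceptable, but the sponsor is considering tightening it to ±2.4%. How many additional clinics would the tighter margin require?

At ±4.8%: n = 1.960² × 0.2419 / 0.048² ≈ 403.33 → 404.
At ±2.4%: n = 1.960² × 0.2419 / 0.024² ≈ 1613.34 → 1614.
Additional respondents: 1614 − 404 = 1210.

1210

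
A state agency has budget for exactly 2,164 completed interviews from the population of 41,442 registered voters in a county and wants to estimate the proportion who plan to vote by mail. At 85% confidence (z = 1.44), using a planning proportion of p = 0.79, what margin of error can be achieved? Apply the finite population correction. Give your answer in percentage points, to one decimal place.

Finite-population factor: (N−n)/(N−1) = (41442−2164)/(41442−1) = 0.9478.
SE(p̂) = √[p(1−p)/n · (N−n)/(N−1)] = √[0.1659/2164 × 0.9478] = 0.00852.
E = z × SE = 1.44 × 0.00852 = 0.01227 ≈ 1.2 percentage points.

1.2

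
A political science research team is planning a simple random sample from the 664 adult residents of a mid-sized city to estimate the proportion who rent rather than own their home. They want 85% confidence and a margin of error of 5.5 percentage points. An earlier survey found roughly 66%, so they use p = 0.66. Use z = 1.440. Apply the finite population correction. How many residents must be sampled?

Unadjusted: n₀ = 1.440² × 0.66 × 0.34 / 0.055² ≈ 153.82, so n₀ = 154.
Finite population correction with N = 664: n = n₀ / (1 + (n₀−1)/N) = 154 / (1 + 153/664) = 154 / 1.2304 ≈ 125.16.
Rounding up, n = 126.

126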